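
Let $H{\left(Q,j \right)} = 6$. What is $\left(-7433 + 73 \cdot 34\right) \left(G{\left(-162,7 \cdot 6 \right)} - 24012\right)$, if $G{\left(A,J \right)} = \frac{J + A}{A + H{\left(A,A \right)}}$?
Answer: $\frac{1545434846}{13} \approx 1.1888 \cdot 10^{8}$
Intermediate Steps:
$G{\left(A,J \right)} = \frac{A + J}{6 + A}$ ($G{\left(A,J \right)} = \frac{J + A}{A + 6} = \frac{A + J}{6 + A}$)
$\left(-7433 + 73 \cdot 34\right) \left(G{\left(-162,7 \cdot 6 \right)} - 24012\right) = \left(-7433 + 73 \cdot 34\right) \left(\frac{-162 + 7 \cdot 6}{6 - 162} - 24012\right) = \left(-7433 + 2482\right) \left(\frac{-162 + 42}{-156} - 24012\right) = - 4951 \left(\left(- \frac{1}{156}\right) \left(-120\right) - 24012\right) = - 4951 \left(\frac{10}{13} - 24012\right) = \left(-4951\right) \left(- \frac{312146}{13}\right) = \frac{1545434846}{13}$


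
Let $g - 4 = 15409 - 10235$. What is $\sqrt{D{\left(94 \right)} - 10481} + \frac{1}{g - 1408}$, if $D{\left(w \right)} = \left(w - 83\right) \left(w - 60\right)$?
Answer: $\frac{1}{3770} + 3 i \sqrt{1123} \approx 0.00026525 + 100.53 i$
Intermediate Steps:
$D{\left(w \right)} = \left(-83 + w\right) \left(-60 + w\right)$
$g = 5178$ ($g = 4 + \left(15409 - 10235\right) = 4 + 5174 = 5178$)
$\sqrt{D{\left(94 \right)} - 10481} + \frac{1}{g - 1408} = \sqrt{\left(4980 + 94^{2} - 13442\right) - 10481} + \frac{1}{5178 - 1408} = \sqrt{\left(4980 + 8836 - 13442\right) - 10481} + \frac{1}{3770} = \sqrt{374 - 10481} + \frac{1}{3770} = \sqrt{-10107} + \frac{1}{3770} = 3 i \sqrt{1123} + \frac{1}{3770} = \frac{1}{3770} + 3 i \sqrt{1123}$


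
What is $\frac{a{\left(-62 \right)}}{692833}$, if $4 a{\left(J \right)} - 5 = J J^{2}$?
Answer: $- \frac{238323}{2771332} \approx -0.085996$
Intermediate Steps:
$a{\left(J \right)} = \frac{5}{4} + \frac{J^{3}}{4}$ ($a{\left(J \right)} = \frac{5}{4} + \frac{J J^{2}}{4} = \frac{5}{4} + \frac{J^{3}}{4}$)
$\frac{a{\left(-62 \right)}}{692833} = \frac{\frac{5}{4} + \frac{\left(-62\right)^{3}}{4}}{692833} = \left(\frac{5}{4} + \frac{1}{4} \left(-238328\right)\right) \frac{1}{692833} = \left(\frac{5}{4} - 59582\right) \frac{1}{692833} = \left(- \frac{238323}{4}\right) \frac{1}{692833} = - \frac{238323}{2771332}$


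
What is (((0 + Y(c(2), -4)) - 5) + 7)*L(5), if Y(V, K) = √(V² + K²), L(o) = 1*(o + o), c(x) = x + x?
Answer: 20 + 40*√2 ≈ 76.569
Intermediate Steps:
c(x) = 2*x
L(o) = 2*o (L(o) = 1*(2*o) = 2*o)
Y(V, K) = √(K² + V²)
(((0 + Y(c(2), -4)) - 5) + 7)*L(5) = (((0 + √((-4)² + (2*2)²)) - 5) + 7)*(2*5) = (((0 + √(16 + 4²)) - 5) + 7)*10 = (((0 + √(16 + 16)) - 5) + 7)*10 = (((0 + √32) - 5) + 7)*10 = (((0 + 4*√2) - 5) + 7)*10 = ((4*√2 - 5) + 7)*10 = ((-5 + 4*√2) + 7)*10 = (2 + 4*√2)*10 = 20 + 40*√2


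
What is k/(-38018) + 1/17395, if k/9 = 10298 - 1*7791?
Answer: -392445367/661323110 ≈ -0.59342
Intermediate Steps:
k = 22563 (k = 9*(10298 - 1*7791) = 9*(10298 - 7791) = 9*2507 = 22563)
k/(-38018) + 1/17395 = 22563/(-38018) + 1/17395 = 22563*(-1/38018) + 1/17395 = -22563/38018 + 1/17395 = -392445367/661323110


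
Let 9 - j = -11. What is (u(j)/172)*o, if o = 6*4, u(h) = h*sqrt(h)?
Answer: 240*sqrt(5)/43 ≈ 12.480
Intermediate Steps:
j = 20 (j = 9 - 1*(-11) = 9 + 11 = 20)
u(h) = h**(3/2)
o = 24
(u(j)/172)*o = (20**(3/2)/172)*24 = ((40*sqrt(5))*(1/172))*24 = (10*sqrt(5)/43)*24 = 240*sqrt(5)/43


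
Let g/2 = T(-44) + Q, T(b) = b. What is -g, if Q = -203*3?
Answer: 1306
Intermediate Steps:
Q = -609
g = -1306 (g = 2*(-44 - 609) = 2*(-653) = -1306)
-g = -1*(-1306) = 1306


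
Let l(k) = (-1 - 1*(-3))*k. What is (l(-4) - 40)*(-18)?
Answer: 864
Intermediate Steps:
l(k) = 2*k (l(k) = (-1 + 3)*k = 2*k)
(l(-4) - 40)*(-18) = (2*(-4) - 40)*(-18) = (-8 - 40)*(-18) = -48*(-18) = 864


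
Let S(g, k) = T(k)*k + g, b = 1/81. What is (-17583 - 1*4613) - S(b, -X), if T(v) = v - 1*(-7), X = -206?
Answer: -5351995/81 ≈ -66074.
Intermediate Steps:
T(v) = 7 + v (T(v) = v + 7 = 7 + v)
b = 1/81 ≈ 0.012346
S(g, k) = g + k*(7 + k) (S(g, k) = (7 + k)*k + g = k*(7 + k) + g = g + k*(7 + k))
(-17583 - 1*4613) - S(b, -X) = (-17583 - 1*4613) - (1/81 + (-1*(-206))*(7 - 1*(-206))) = (-17583 - 4613) - (1/81 + 206*(7 + 206)) = -22196 - (1/81 + 206*213) = -22196 - (1/81 + 43878) = -22196 - 1*3554119/81 = -22196 - 3554119/81 = -5351995/81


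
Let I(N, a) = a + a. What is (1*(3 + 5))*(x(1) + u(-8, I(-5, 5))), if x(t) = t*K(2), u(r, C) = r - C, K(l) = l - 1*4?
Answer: -160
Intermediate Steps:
I(N, a) = 2*a
K(l) = -4 + l (K(l) = l - 4 = -4 + l)
x(t) = -2*t (x(t) = t*(-4 + 2) = t*(-2) = -2*t)
(1*(3 + 5))*(x(1) + u(-8, I(-5, 5))) = (1*(3 + 5))*(-2*1 + (-8 - 2*5)) = (1*8)*(-2 + (-8 - 1*10)) = 8*(-2 + (-8 - 10)) = 8*(-2 - 18) = 8*(-20) = -160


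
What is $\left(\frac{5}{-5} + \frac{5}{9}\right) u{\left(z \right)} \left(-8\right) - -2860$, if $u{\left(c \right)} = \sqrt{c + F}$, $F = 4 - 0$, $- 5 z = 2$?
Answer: $2860 + \frac{32 \sqrt{10}}{15} \approx 2866.7$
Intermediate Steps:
$z = - \frac{2}{5}$ ($z = \left(- \frac{1}{5}\right) 2 = - \frac{2}{5} \approx -0.4$)
$F = 4$ ($F = 4 + 0 = 4$)
$u{\left(c \right)} = \sqrt{4 + c}$ ($u{\left(c \right)} = \sqrt{c + 4} = \sqrt{4 + c}$)
$\left(\frac{5}{-5} + \frac{5}{9}\right) u{\left(z \right)} \left(-8\right) - -2860 = \left(\frac{5}{-5} + \frac{5}{9}\right) \sqrt{4 - \frac{2}{5}} \left(-8\right) - -2860 = \left(5 \left(- \frac{1}{5}\right) + 5 \cdot \frac{1}{9}\right) \sqrt{\frac{18}{5}} \left(-8\right) + 2860 = \left(-1 + \frac{5}{9}\right) \frac{3 \sqrt{10}}{5} \left(-8\right) + 2860 = - \frac{4 \frac{3 \sqrt{10}}{5}}{9} \left(-8\right) + 2860 = - \frac{4 \sqrt{10}}{15} \left(-8\right) + 2860 = \frac{32 \sqrt{10}}{15} + 2860 = 2860 + \frac{32 \sqrt{10}}{15}$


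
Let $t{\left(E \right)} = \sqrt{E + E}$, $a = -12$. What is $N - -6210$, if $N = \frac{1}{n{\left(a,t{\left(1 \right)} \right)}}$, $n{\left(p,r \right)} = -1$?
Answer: $6209$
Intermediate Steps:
$t{\left(E \right)} = \sqrt{2} \sqrt{E}$ ($t{\left(E \right)} = \sqrt{2 E} = \sqrt{2} \sqrt{E}$)
$N = -1$ ($N = \frac{1}{-1} = -1$)
$N - -6210 = -1 - -6210 = -1 + 6210 = 6209$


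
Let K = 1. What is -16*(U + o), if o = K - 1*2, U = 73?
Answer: -1152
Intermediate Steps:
o = -1 (o = 1 - 1*2 = 1 - 2 = -1)
-16*(U + o) = -16*(73 - 1) = -16*72 = -1152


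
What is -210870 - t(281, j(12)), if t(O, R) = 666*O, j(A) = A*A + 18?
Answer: -398016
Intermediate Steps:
j(A) = 18 + A² (j(A) = A² + 18 = 18 + A²)
-210870 - t(281, j(12)) = -210870 - 666*281 = -210870 - 1*187146 = -210870 - 187146 = -398016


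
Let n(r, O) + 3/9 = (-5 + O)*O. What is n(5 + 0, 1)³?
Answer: -2197/27 ≈ -81.370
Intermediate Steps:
n(r, O) = -⅓ + O*(-5 + O) (n(r, O) = -⅓ + (-5 + O)*O = -⅓ + O*(-5 + O))
n(5 + 0, 1)³ = (-⅓ + 1² - 5*1)³ = (-⅓ + 1 - 5)³ = (-13/3)³ = -2197/27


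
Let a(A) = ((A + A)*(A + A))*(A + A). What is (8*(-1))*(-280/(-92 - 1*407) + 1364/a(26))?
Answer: -10012719/2192606 ≈ -4.5666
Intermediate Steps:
a(A) = 8*A³ (a(A) = ((2*A)*(2*A))*(2*A) = (4*A²)*(2*A) = 8*A³)
(8*(-1))*(-280/(-92 - 1*407) + 1364/a(26)) = (8*(-1))*(-280/(-92 - 1*407) + 1364/((8*26³))) = -8*(-280/(-92 - 407) + 1364/((8*17576))) = -8*(-280/(-499) + 1364/140608) = -8*(-280*(-1/499) + 1364*(1/140608)) = -8*(280/499 + 341/35152) = -8*10012719/17540848 = -10012719/2192606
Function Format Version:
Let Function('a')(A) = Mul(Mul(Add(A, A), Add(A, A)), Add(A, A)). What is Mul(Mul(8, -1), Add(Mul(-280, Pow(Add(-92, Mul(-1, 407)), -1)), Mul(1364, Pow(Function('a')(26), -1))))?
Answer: Rational(-10012719, 2192606) ≈ -4.5666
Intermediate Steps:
Function('a')(A) = Mul(8, Pow(A, 3)) (Function('a')(A) = Mul(Mul(Mul(2, A), Mul(2, A)), Mul(2, A)) = Mul(Mul(4, Pow(A, 2)), Mul(2, A)) = Mul(8, Pow(A, 3)))
Mul(Mul(8, -1), Add(Mul(-280, Pow(Add(-92, Mul(-1, 407)), -1)), Mul(1364, Pow(Function('a')(26), -1)))) = Mul(Mul(8, -1), Add(Mul(-280, Pow(Add(-92, Mul(-1, 407)), -1)), Mul(1364, Pow(Mul(8, Pow(26, 3)), -1)))) = Mul(-8, Add(Mul(-280, Pow(Add(-92, -407), -1)), Mul(1364, Pow(Mul(8, 17576), -1)))) = Mul(-8, Add(Mul(-280, Pow(-499, -1)), Mul(1364, Pow(140608, -1)))) = Mul(-8, Add(Mul(-280, Rational(-1, 499)), Mul(1364, Rational(1, 140608)))) = Mul(-8, Add(Rational(280, 499), Rational(341, 35152))) = Mul(-8, Rational(10012719, 17540848)) = Rational(-10012719, 2192606)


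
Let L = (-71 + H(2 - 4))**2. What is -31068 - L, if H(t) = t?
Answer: -36397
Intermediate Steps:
L = 5329 (L = (-71 + (2 - 4))**2 = (-71 - 2)**2 = (-73)**2 = 5329)
-31068 - L = -31068 - 1*5329 = -31068 - 5329 = -36397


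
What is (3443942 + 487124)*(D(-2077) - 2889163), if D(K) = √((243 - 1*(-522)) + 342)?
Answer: -11357490437758 + 11793198*√123 ≈ -1.1357e+13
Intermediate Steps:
D(K) = 3*√123 (D(K) = √((243 + 522) + 342) = √(765 + 342) = √1107 = 3*√123)
(3443942 + 487124)*(D(-2077) - 2889163) = (3443942 + 487124)*(3*√123 - 2889163) = 3931066*(-2889163 + 3*√123) = -11357490437758 + 11793198*√123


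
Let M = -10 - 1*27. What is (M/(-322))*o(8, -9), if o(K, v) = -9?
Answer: -333/322 ≈ -1.0342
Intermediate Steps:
M = -37 (M = -10 - 27 = -37)
(M/(-322))*o(8, -9) = -37/(-322)*(-9) = -37*(-1/322)*(-9) = (37/322)*(-9) = -333/322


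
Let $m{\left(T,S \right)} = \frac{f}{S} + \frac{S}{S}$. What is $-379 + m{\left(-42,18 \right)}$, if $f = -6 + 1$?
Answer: $- \frac{6809}{18} \approx -378.28$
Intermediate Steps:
$f = -5$
$m{\left(T,S \right)} = 1 - \frac{5}{S}$ ($m{\left(T,S \right)} = - \frac{5}{S} + \frac{S}{S} = - \frac{5}{S} + 1 = 1 - \frac{5}{S}$)
$-379 + m{\left(-42,18 \right)} = -379 + \frac{-5 + 18}{18} = -379 + \frac{1}{18} \cdot 13 = -379 + \frac{13}{18} = - \frac{6809}{18}$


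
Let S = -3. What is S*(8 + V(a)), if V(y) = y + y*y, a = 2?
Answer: -42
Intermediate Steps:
V(y) = y + y²
S*(8 + V(a)) = -3*(8 + 2*(1 + 2)) = -3*(8 + 2*3) = -3*(8 + 6) = -3*14 = -42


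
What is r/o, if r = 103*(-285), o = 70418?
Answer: -29355/70418 ≈ -0.41687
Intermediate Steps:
r = -29355
r/o = -29355/70418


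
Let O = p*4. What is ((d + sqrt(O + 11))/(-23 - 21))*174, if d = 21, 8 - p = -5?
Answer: -1827/22 - 261*sqrt(7)/22 ≈ -114.43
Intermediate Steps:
p = 13 (p = 8 - 1*(-5) = 8 + 5 = 13)
O = 52 (O = 13*4 = 52)
((d + sqrt(O + 11))/(-23 - 21))*174 = ((21 + sqrt(52 + 11))/(-23 - 21))*174 = ((21 + sqrt(63))/(-44))*174 = ((21 + 3*sqrt(7))*(-1/44))*174 = (-21/44 - 3*sqrt(7)/44)*174 = -1827/22 - 261*sqrt(7)/22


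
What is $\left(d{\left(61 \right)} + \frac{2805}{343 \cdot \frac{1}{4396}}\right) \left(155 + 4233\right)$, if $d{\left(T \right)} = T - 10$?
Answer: $\frac{7740603132}{49} \approx 1.5797 \cdot 10^{8}$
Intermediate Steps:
$d{\left(T \right)} = -10 + T$ ($d{\left(T \right)} = T - 10 = -10 + T$)
$\left(d{\left(61 \right)} + \frac{2805}{343 \cdot \frac{1}{4396}}\right) \left(155 + 4233\right) = \left(\left(-10 + 61\right) + \frac{2805}{343 \cdot \frac{1}{4396}}\right) \left(155 + 4233\right) = \left(51 + \frac{2805}{343 \cdot \frac{1}{4396}}\right) 4388 = \left(51 + \frac{2805}{\frac{49}{628}}\right) 4388 = \left(51 + 2805 \cdot \frac{628}{49}\right) 4388 = \left(51 + \frac{1761540}{49}\right) 4388 = \frac{1764039}{49} \cdot 4388 = \frac{7740603132}{49}$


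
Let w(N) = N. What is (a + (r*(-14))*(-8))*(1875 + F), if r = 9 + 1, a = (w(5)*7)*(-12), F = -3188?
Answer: -919100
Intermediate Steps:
a = -420 (a = (5*7)*(-12) = 35*(-12) = -420)
r = 10
(a + (r*(-14))*(-8))*(1875 + F) = (-420 + (10*(-14))*(-8))*(1875 - 3188) = (-420 - 140*(-8))*(-1313) = (-420 + 1120)*(-1313) = 700*(-1313) = -919100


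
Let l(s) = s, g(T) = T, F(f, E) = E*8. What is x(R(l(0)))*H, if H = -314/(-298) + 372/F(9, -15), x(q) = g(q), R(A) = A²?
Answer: 0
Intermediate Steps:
F(f, E) = 8*E
x(q) = q
H = -3049/1490 (H = -314/(-298) + 372/((8*(-15))) = -314*(-1/298) + 372/(-120) = 157/149 + 372*(-1/120) = 157/149 - 31/10 = -3049/1490 ≈ -2.0463)
x(R(l(0)))*H = 0²*(-3049/1490) = 0*(-3049/1490) = 0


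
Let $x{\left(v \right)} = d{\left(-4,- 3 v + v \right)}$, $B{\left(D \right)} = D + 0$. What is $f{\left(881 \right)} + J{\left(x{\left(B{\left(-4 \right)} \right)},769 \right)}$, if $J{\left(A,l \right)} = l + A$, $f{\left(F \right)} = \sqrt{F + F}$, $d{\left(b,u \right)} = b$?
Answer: $765 + \sqrt{1762} \approx 806.98$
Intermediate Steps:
$B{\left(D \right)} = D$
$f{\left(F \right)} = \sqrt{2} \sqrt{F}$ ($f{\left(F \right)} = \sqrt{2 F} = \sqrt{2} \sqrt{F}$)
$x{\left(v \right)} = -4$
$J{\left(A,l \right)} = A + l$
$f{\left(881 \right)} + J{\left(x{\left(B{\left(-4 \right)} \right)},769 \right)} = \sqrt{2} \sqrt{881} + \left(-4 + 769\right) = \sqrt{1762} + 765 = 765 + \sqrt{1762}$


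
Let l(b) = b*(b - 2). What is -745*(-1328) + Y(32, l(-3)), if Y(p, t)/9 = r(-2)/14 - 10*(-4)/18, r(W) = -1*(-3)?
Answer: 13851347/14 ≈ 9.8938e+5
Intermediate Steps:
r(W) = 3
l(b) = b*(-2 + b)
Y(p, t) = 307/14 (Y(p, t) = 9*(3/14 - 10*(-4)/18) = 9*(3*(1/14) + 40*(1/18)) = 9*(3/14 + 20/9) = 9*(307/126) = 307/14)
-745*(-1328) + Y(32, l(-3)) = -745*(-1328) + 307/14 = 989360 + 307/14 = 13851347/14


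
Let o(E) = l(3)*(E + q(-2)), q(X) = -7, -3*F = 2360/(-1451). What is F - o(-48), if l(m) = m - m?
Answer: 2360/4353 ≈ 0.54215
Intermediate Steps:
F = 2360/4353 (F = -2360/(3*(-1451)) = -2360*(-1)/(3*1451) = -1/3*(-2360/1451) = 2360/4353 ≈ 0.54215)
l(m) = 0
o(E) = 0 (o(E) = 0*(E - 7) = 0*(-7 + E) = 0)
F - o(-48) = 2360/4353 - 1*0 = 2360/4353 + 0 = 2360/4353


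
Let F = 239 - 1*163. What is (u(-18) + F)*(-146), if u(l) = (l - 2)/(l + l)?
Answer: -100594/9 ≈ -11177.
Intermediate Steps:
F = 76 (F = 239 - 163 = 76)
u(l) = (-2 + l)/(2*l) (u(l) = (-2 + l)/((2*l)) = (-2 + l)*(1/(2*l)) = (-2 + l)/(2*l))
(u(-18) + F)*(-146) = ((1/2)*(-2 - 18)/(-18) + 76)*(-146) = ((1/2)*(-1/18)*(-20) + 76)*(-146) = (5/9 + 76)*(-146) = (689/9)*(-146) = -100594/9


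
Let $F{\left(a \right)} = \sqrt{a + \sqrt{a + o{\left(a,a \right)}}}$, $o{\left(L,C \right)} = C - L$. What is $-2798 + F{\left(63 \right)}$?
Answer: $-2798 + \sqrt{63 + 3 \sqrt{7}} \approx -2789.6$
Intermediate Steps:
$F{\left(a \right)} = \sqrt{a + \sqrt{a}}$ ($F{\left(a \right)} = \sqrt{a + \sqrt{a + \left(a - a\right)}} = \sqrt{a + \sqrt{a + 0}} = \sqrt{a + \sqrt{a}}$)
$-2798 + F{\left(63 \right)} = -2798 + \sqrt{63 + \sqrt{63}} = -2798 + \sqrt{63 + 3 \sqrt{7}}$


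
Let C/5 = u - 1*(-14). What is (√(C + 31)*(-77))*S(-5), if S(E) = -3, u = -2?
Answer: 231*√91 ≈ 2203.6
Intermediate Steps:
C = 60 (C = 5*(-2 - 1*(-14)) = 5*(-2 + 14) = 5*12 = 60)
(√(C + 31)*(-77))*S(-5) = (√(60 + 31)*(-77))*(-3) = (√91*(-77))*(-3) = -77*√91*(-3) = 231*√91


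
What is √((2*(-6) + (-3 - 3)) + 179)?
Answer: √161 ≈ 12.689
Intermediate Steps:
√((2*(-6) + (-3 - 3)) + 179) = √((-12 - 6) + 179) = √(-18 + 179) = √161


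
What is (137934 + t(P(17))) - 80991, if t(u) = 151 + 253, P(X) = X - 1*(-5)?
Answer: 57347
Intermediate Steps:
P(X) = 5 + X (P(X) = X + 5 = 5 + X)
t(u) = 404
(137934 + t(P(17))) - 80991 = (137934 + 404) - 80991 = 138338 - 80991 = 57347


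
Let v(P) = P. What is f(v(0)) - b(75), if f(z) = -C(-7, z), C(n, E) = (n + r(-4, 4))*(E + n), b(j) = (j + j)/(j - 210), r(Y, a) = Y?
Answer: -683/9 ≈ -75.889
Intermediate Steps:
b(j) = 2*j/(-210 + j) (b(j) = (2*j)/(-210 + j) = 2*j/(-210 + j))
C(n, E) = (-4 + n)*(E + n) (C(n, E) = (n - 4)*(E + n) = (-4 + n)*(E + n))
f(z) = -77 + 11*z (f(z) = -((-7)² - 4*z - 4*(-7) + z*(-7)) = -(49 - 4*z + 28 - 7*z) = -(77 - 11*z) = -77 + 11*z)
f(v(0)) - b(75) = (-77 + 11*0) - 2*75/(-210 + 75) = (-77 + 0) - 2*75/(-135) = -77 - 2*75*(-1)/135 = -77 - 1*(-10/9) = -77 + 10/9 = -683/9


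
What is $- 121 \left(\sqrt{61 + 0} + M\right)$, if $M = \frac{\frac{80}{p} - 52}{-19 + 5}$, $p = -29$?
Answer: $- \frac{96074}{203} - 121 \sqrt{61} \approx -1418.3$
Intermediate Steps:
$M = \frac{794}{203}$ ($M = \frac{\frac{80}{-29} - 52}{-19 + 5} = \frac{80 \left(- \frac{1}{29}\right) - 52}{-14} = \left(- \frac{80}{29} - 52\right) \left(- \frac{1}{14}\right) = \left(- \frac{1588}{29}\right) \left(- \frac{1}{14}\right) = \frac{794}{203} \approx 3.9113$)
$- 121 \left(\sqrt{61 + 0} + M\right) = - 121 \left(\sqrt{61 + 0} + \frac{794}{203}\right) = - 121 \left(\sqrt{61} + \frac{794}{203}\right) = - 121 \left(\frac{794}{203} + \sqrt{61}\right) = - \frac{96074}{203} - 121 \sqrt{61}$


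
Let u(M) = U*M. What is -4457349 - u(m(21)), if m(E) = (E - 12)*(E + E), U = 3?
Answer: -4458483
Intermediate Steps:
m(E) = 2*E*(-12 + E) (m(E) = (-12 + E)*(2*E) = 2*E*(-12 + E))
u(M) = 3*M
-4457349 - u(m(21)) = -4457349 - 3*2*21*(-12 + 21) = -4457349 - 3*2*21*9 = -4457349 - 3*378 = -4457349 - 1*1134 = -4457349 - 1134 = -4458483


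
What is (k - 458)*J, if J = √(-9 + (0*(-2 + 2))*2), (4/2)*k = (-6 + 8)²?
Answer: -1368*I ≈ -1368.0*I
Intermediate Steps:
k = 2 (k = (-6 + 8)²/2 = (½)*2² = (½)*4 = 2)
J = 3*I (J = √(-9 + (0*0)*2) = √(-9 + 0*2) = √(-9 + 0) = √(-9) = 3*I ≈ 3.0*I)
(k - 458)*J = (2 - 458)*(3*I) = -1368*I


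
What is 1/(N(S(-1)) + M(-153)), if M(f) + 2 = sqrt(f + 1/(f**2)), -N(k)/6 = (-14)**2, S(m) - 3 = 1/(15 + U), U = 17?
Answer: -725679/854944114 - 153*I*sqrt(895394)/16243938166 ≈ -0.0008488 - 8.9127e-6*I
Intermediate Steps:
S(m) = 97/32 (S(m) = 3 + 1/(15 + 17) = 3 + 1/32 = 97/32)
N(k) = -1176 (N(k) = -6*(-14)**2 = -6*196 = -1176)
M(f) = -2 + sqrt(f + f**(-2)) (M(f) = -2 + sqrt(f + 1/(f**2)) = -2 + sqrt(f + f**(-2)))
1/(N(S(-1)) + M(-153)) = 1/(-1176 + (-2 + sqrt(-153 + (-153)**(-2)))) = 1/(-1176 + (-2 + sqrt(-153 + 1/23409))) = 1/(-1176 + (-2 + sqrt(-3581576/23409))) = 1/(-1176 + (-2 + 2*I*sqrt(895394)/153)) = 1/(-1178 + 2*I*sqrt(895394)/153)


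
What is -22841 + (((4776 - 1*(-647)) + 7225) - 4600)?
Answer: -14793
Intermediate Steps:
-22841 + (((4776 - 1*(-647)) + 7225) - 4600) = -22841 + (((4776 + 647) + 7225) - 4600) = -22841 + ((5423 + 7225) - 4600) = -22841 + (12648 - 4600) = -22841 + 8048 = -14793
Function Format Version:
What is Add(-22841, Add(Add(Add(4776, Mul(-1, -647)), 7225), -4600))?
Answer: -14793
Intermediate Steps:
Add(-22841, Add(Add(Add(4776, Mul(-1, -647)), 7225), -4600)) = Add(-22841, Add(Add(Add(4776, 647), 7225), -4600)) = Add(-22841, Add(Add(5423, 7225), -4600)) = Add(-22841, Add(12648, -4600)) = Add(-22841, 8048) = -14793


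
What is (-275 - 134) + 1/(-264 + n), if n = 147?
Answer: -47854/117 ≈ -409.01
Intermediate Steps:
(-275 - 134) + 1/(-264 + n) = (-275 - 134) + 1/(-264 + 147) = -409 + 1/(-117) = -409 - 1/117 = -47854/117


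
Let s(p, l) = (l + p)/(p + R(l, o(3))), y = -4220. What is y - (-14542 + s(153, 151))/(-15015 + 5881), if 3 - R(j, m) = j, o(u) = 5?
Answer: -96399903/22835 ≈ -4221.6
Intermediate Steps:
R(j, m) = 3 - j
s(p, l) = (l + p)/(3 + p - l) (s(p, l) = (l + p)/(p + (3 - l)) = (l + p)/(3 + p - l))
y - (-14542 + s(153, 151))/(-15015 + 5881) = -4220 - (-14542 + (151 + 153)/(3 + 153 - 1*151))/(-15015 + 5881) = -4220 - (-14542 + 304/(3 + 153 - 151))/(-9134) = -4220 - (-14542 + 304/5)*(-1)/9134 = -4220 - (-72406)*(-1)/(5*9134) = -4220 - 1*36203/22835 = -4220 - 36203/22835 = -96399903/22835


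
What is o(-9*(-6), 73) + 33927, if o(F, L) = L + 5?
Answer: 34005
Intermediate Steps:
o(F, L) = 5 + L
o(-9*(-6), 73) + 33927 = (5 + 73) + 33927 = 78 + 33927 = 34005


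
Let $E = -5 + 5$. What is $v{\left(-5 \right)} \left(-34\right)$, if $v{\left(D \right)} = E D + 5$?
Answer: $-170$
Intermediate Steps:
$E = 0$
$v{\left(D \right)} = 5$ ($v{\left(D \right)} = 0 D + 5 = 0 + 5 = 5$)
$v{\left(-5 \right)} \left(-34\right) = 5 \left(-34\right) = -170$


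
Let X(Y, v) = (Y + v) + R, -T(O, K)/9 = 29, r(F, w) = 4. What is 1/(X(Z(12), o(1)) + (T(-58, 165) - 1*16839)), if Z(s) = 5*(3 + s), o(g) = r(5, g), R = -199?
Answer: -1/17220 ≈ -5.8072e-5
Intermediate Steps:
T(O, K) = -261 (T(O, K) = -9*29 = -261)
o(g) = 4
Z(s) = 15 + 5*s
X(Y, v) = -199 + Y + v (X(Y, v) = (Y + v) - 199 = -199 + Y + v)
1/(X(Z(12), o(1)) + (T(-58, 165) - 1*16839)) = 1/((-199 + (15 + 5*12) + 4) + (-261 - 1*16839)) = 1/((-199 + (15 + 60) + 4) + (-261 - 16839)) = 1/((-199 + 75 + 4) - 17100) = 1/(-120 - 17100) = 1/(-17220) = -1/17220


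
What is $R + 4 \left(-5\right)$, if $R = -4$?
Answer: $-24$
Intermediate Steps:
$R + 4 \left(-5\right) = -4 + 4 \left(-5\right) = -4 - 20 = -24$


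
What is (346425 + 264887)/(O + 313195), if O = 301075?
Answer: 305656/307135 ≈ 0.99518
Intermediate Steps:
(346425 + 264887)/(O + 313195) = (346425 + 264887)/(301075 + 313195) = 611312/614270 = 611312*(1/614270) = 305656/307135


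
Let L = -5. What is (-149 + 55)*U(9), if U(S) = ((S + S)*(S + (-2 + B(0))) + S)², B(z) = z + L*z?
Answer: -1713150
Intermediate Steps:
B(z) = -4*z (B(z) = z - 5*z = -4*z)
U(S) = (S + 2*S*(-2 + S))² (U(S) = ((S + S)*(S + (-2 - 4*0)) + S)² = ((2*S)*(S + (-2 + 0)) + S)² = ((2*S)*(S - 2) + S)² = ((2*S)*(-2 + S) + S)² = (2*S*(-2 + S) + S)² = (S + 2*S*(-2 + S))²)
(-149 + 55)*U(9) = (-149 + 55)*(9²*(-3 + 2*9)²) = -7614*(-3 + 18)² = -7614*15² = -7614*225 = -94*18225 = -1713150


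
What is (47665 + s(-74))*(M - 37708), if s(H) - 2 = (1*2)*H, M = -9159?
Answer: -2227072973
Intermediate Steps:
s(H) = 2 + 2*H (s(H) = 2 + (1*2)*H = 2 + 2*H)
(47665 + s(-74))*(M - 37708) = (47665 + (2 + 2*(-74)))*(-9159 - 37708) = (47665 + (2 - 148))*(-46867) = (47665 - 146)*(-46867) = 47519*(-46867) = -2227072973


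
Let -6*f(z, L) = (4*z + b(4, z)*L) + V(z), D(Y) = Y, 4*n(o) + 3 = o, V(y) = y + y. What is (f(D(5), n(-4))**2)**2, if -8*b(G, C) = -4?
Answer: 2947295521/5308416 ≈ 555.21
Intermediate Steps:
V(y) = 2*y
b(G, C) = 1/2 (b(G, C) = -1/8*(-4) = 1/2)
n(o) = -3/4 + o/4
f(z, L) = -z - L/12 (f(z, L) = -((4*z + L/2) + 2*z)/6 = -((L/2 + 4*z) + 2*z)/6 = -(L/2 + 6*z)/6 = -z - L/12)
(f(D(5), n(-4))**2)**2 = ((-1*5 - (-3/4 + (1/4)*(-4))/12)**2)**2 = ((-5 - (-3/4 - 1)/12)**2)**2 = ((-5 - 1/12*(-7/4))**2)**2 = ((-5 + 7/48)**2)**2 = ((-233/48)**2)**2 = (54289/2304)**2 = 2947295521/5308416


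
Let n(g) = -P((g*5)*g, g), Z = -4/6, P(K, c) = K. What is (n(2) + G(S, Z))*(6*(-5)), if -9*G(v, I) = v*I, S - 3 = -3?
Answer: 600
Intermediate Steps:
S = 0 (S = 3 - 3 = 0)
Z = -2/3 (Z = -4*1/6 = -2/3 ≈ -0.66667)
G(v, I) = -I*v/9 (G(v, I) = -v*I/9 = -I*v/9)
n(g) = -5*g**2 (n(g) = -g*5*g = -5*g*g = -5*g**2)
(n(2) + G(S, Z))*(6*(-5)) = (-5*2**2 - 1/9*(-2/3)*0)*(6*(-5)) = (-5*4 + 0)*(-30) = (-20 + 0)*(-30) = -20*(-30) = 600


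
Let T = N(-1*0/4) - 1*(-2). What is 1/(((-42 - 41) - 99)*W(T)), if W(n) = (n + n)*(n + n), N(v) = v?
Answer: -1/2912 ≈ -0.00034341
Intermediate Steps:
T = 2 (T = -1*0/4 - 1*(-2) = 0*(1/4) + 2 = 0 + 2 = 2)
W(n) = 4*n**2 (W(n) = (2*n)*(2*n) = 4*n**2)
1/(((-42 - 41) - 99)*W(T)) = 1/(((-42 - 41) - 99)*(4*2**2)) = 1/((-83 - 99)*(4*4)) = 1/(-182*16) = 1/(-2912) = -1/2912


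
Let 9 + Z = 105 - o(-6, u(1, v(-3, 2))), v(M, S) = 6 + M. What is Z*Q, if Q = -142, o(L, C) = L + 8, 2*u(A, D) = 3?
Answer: -13348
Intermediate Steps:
u(A, D) = 3/2 (u(A, D) = (½)*3 = 3/2)
o(L, C) = 8 + L
Z = 94 (Z = -9 + (105 - (8 - 6)) = -9 + (105 - 1*2) = -9 + (105 - 2) = -9 + 103 = 94)
Z*Q = 94*(-142) = -13348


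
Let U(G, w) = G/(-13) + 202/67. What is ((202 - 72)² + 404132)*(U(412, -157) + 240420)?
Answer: 88156034668944/871 ≈ 1.0121e+11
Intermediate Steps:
U(G, w) = 202/67 - G/13 (U(G, w) = G*(-1/13) + 202*(1/67) = -G/13 + 202/67 = 202/67 - G/13)
((202 - 72)² + 404132)*(U(412, -157) + 240420) = ((202 - 72)² + 404132)*((202/67 - 1/13*412) + 240420) = (130² + 404132)*((202/67 - 412/13) + 240420) = (16900 + 404132)*(-24978/871 + 240420) = 421032*(209380842/871) = 88156034668944/871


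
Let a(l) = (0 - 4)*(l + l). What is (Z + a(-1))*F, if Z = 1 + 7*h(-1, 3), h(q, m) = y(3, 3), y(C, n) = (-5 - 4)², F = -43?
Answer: -24768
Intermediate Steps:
y(C, n) = 81 (y(C, n) = (-9)² = 81)
h(q, m) = 81
a(l) = -8*l
Z = 568 (Z = 1 + 7*81 = 1 + 567 = 568)
(Z + a(-1))*F = (568 - 8*(-1))*(-43) = (568 + 8)*(-43) = 576*(-43) = -24768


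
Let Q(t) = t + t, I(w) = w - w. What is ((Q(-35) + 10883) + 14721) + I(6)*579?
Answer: 25534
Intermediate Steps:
I(w) = 0
Q(t) = 2*t
((Q(-35) + 10883) + 14721) + I(6)*579 = ((2*(-35) + 10883) + 14721) + 0*579 = ((-70 + 10883) + 14721) + 0 = (10813 + 14721) + 0 = 25534 + 0 = 25534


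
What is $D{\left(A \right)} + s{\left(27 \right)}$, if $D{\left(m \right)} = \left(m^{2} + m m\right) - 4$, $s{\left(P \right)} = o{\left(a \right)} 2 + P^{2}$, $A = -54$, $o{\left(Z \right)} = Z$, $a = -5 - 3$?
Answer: $6541$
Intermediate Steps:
$a = -8$ ($a = -5 - 3 = -8$)
$s{\left(P \right)} = -16 + P^{2}$ ($s{\left(P \right)} = \left(-8\right) 2 + P^{2} = -16 + P^{2}$)
$D{\left(m \right)} = -4 + 2 m^{2}$ ($D{\left(m \right)} = \left(m^{2} + m^{2}\right) - 4 = 2 m^{2} - 4 = -4 + 2 m^{2}$)
$D{\left(A \right)} + s{\left(27 \right)} = \left(-4 + 2 \left(-54\right)^{2}\right) - \left(16 - 27^{2}\right) = \left(-4 + 2 \cdot 2916\right) + \left(-16 + 729\right) = \left(-4 + 5832\right) + 713 = 5828 + 713 = 6541$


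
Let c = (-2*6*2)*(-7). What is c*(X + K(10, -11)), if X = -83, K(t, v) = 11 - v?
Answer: -10248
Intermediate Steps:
c = 168 (c = -12*2*(-7) = -24*(-7) = 168)
c*(X + K(10, -11)) = 168*(-83 + (11 - 1*(-11))) = 168*(-83 + (11 + 11)) = 168*(-83 + 22) = 168*(-61) = -10248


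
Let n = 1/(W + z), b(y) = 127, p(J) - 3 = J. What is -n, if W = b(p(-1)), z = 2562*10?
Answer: -1/25747 ≈ -3.8839e-5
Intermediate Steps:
p(J) = 3 + J
z = 25620
W = 127
n = 1/25747 (n = 1/(127 + 25620) = 1/25747 ≈ 3.8839e-5)
-n = -1*1/25747 = -1/25747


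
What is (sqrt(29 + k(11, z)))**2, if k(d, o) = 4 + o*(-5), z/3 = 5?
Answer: -42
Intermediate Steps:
z = 15 (z = 3*5 = 15)
k(d, o) = 4 - 5*o
(sqrt(29 + k(11, z)))**2 = (sqrt(29 + (4 - 5*15)))**2 = (sqrt(29 + (4 - 75)))**2 = (sqrt(29 - 71))**2 = (sqrt(-42))**2 = (I*sqrt(42))**2 = -42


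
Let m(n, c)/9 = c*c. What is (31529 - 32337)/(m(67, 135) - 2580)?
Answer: -808/161445 ≈ -0.0050048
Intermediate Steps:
m(n, c) = 9*c**2 (m(n, c) = 9*(c*c) = 9*c**2)
(31529 - 32337)/(m(67, 135) - 2580) = (31529 - 32337)/(9*135**2 - 2580) = -808/(9*18225 - 2580) = -808/(164025 - 2580) = -808/161445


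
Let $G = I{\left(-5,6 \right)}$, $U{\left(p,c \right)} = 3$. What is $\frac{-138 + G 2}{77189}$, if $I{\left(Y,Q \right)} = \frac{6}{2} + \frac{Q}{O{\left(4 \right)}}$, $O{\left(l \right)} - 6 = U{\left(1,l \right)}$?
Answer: $- \frac{56}{33081} \approx -0.0016928$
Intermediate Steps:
$O{\left(l \right)} = 9$ ($O{\left(l \right)} = 6 + 3 = 9$)
$I{\left(Y,Q \right)} = 3 + \frac{Q}{9}$ ($I{\left(Y,Q \right)} = \frac{6}{2} + \frac{Q}{9} = 6 \cdot \frac{1}{2} + Q \frac{1}{9} = 3 + \frac{Q}{9}$)
$G = \frac{11}{3}$ ($G = 3 + \frac{1}{9} \cdot 6 = 3 + \frac{2}{3} = \frac{11}{3} \approx 3.6667$)
$\frac{-138 + G 2}{77189} = \frac{-138 + \frac{11}{3} \cdot 2}{77189} = \left(-138 + \frac{22}{3}\right) \frac{1}{77189} = \left(- \frac{392}{3}\right) \frac{1}{77189} = - \frac{56}{33081}$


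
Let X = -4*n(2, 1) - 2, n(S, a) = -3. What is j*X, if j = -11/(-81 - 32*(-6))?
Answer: -110/111 ≈ -0.99099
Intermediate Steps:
j = -11/111 (j = -11/(-81 + 192) = -11/111 ≈ -0.099099)
X = 10 (X = -4*(-3) - 2 = 12 - 2 = 10)
j*X = -11/111*10 = -110/111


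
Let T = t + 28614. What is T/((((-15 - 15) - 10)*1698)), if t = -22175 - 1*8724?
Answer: 457/13584 ≈ 0.033643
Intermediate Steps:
t = -30899 (t = -22175 - 8724 = -30899)
T = -2285 (T = -30899 + 28614 = -2285)
T/((((-15 - 15) - 10)*1698)) = -2285*1/(1698*((-15 - 15) - 10)) = -2285*1/(1698*(-30 - 10)) = -2285/((-40*1698)) = -2285/(-67920) = -2285*(-1/67920) = 457/13584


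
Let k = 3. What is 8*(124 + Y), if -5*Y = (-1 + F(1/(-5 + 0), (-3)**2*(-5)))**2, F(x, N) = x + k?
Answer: 123352/125 ≈ 986.82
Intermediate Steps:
F(x, N) = 3 + x (F(x, N) = x + 3 = 3 + x)
Y = -81/125 (Y = -(-1 + (3 + 1/(-5 + 0)))**2/5 = -(-1 + (3 + 1/(-5)))**2/5 = -(-1 + (3 - 1/5))**2/5 = -(-1 + 14/5)**2/5 = -(9/5)**2/5 = -1/5*81/25 = -81/125 ≈ -0.64800)
8*(124 + Y) = 8*(124 - 81/125) = 8*(15419/125) = 123352/125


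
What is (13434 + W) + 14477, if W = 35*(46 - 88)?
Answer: 26441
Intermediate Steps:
W = -1470 (W = 35*(-42) = -1470)
(13434 + W) + 14477 = (13434 - 1470) + 14477 = 11964 + 14477 = 26441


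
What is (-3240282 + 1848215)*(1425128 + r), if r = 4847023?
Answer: -8731254426117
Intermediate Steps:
(-3240282 + 1848215)*(1425128 + r) = (-3240282 + 1848215)*(1425128 + 4847023) = -1392067*6272151 = -8731254426117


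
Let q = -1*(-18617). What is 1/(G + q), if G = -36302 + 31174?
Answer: 1/13489 ≈ 7.4134e-5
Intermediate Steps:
q = 18617
G = -5128
1/(G + q) = 1/(-5128 + 18617) = 1/13489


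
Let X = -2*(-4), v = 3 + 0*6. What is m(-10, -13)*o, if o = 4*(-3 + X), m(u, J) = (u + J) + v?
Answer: -400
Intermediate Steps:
v = 3 (v = 3 + 0 = 3)
m(u, J) = 3 + J + u (m(u, J) = (u + J) + 3 = (J + u) + 3 = 3 + J + u)
X = 8
o = 20 (o = 4*(-3 + 8) = 4*5 = 20)
m(-10, -13)*o = (3 - 13 - 10)*20 = -20*20 = -400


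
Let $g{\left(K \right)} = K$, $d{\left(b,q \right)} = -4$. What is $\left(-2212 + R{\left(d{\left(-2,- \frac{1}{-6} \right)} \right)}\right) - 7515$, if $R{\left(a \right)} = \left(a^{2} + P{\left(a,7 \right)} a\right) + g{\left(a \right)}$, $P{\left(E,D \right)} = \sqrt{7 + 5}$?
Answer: $-9715 - 8 \sqrt{3} \approx -9728.9$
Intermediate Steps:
$P{\left(E,D \right)} = 2 \sqrt{3}$ ($P{\left(E,D \right)} = \sqrt{12} = 2 \sqrt{3}$)
$R{\left(a \right)} = a + a^{2} + 2 a \sqrt{3}$ ($R{\left(a \right)} = \left(a^{2} + 2 \sqrt{3} a\right) + a = \left(a^{2} + 2 a \sqrt{3}\right) + a = a + a^{2} + 2 a \sqrt{3}$)
$\left(-2212 + R{\left(d{\left(-2,- \frac{1}{-6} \right)} \right)}\right) - 7515 = \left(-2212 - 4 \left(1 - 4 + 2 \sqrt{3}\right)\right) - 7515 = \left(-2212 - 4 \left(-3 + 2 \sqrt{3}\right)\right) - 7515 = \left(-2212 + \left(12 - 8 \sqrt{3}\right)\right) - 7515 = \left(-2200 - 8 \sqrt{3}\right) - 7515 = -9715 - 8 \sqrt{3}$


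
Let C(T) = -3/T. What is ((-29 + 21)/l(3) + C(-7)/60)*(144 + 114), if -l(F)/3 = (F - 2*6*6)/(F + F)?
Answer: -93353/1610 ≈ -57.983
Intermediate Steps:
l(F) = -3*(-72 + F)/(2*F) (l(F) = -3*(F - 2*6*6)/(F + F) = -3*(F - 12*6)/(2*F) = -3*(F - 72)*1/(2*F) = -3*(-72 + F)*1/(2*F) = -3*(-72 + F)/(2*F))
((-29 + 21)/l(3) + C(-7)/60)*(144 + 114) = ((-29 + 21)/(-3/2 + 108/3) - 3/(-7)/60)*(144 + 114) = (-8/(-3/2 + 108*(⅓)) - 3*(-⅐)*(1/60))*258 = (-8/(-3/2 + 36) + (3/7)*(1/60))*258 = (-8/69/2 + 1/140)*258 = (-8*2/69 + 1/140)*258 = (-16/69 + 1/140)*258 = -2171/9660*258 = -93353/1610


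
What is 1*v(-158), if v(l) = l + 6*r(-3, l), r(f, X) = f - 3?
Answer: -194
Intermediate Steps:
r(f, X) = -3 + f
v(l) = -36 + l (v(l) = l + 6*(-3 - 3) = l + 6*(-6) = l - 36 = -36 + l)
1*v(-158) = 1*(-36 - 158) = 1*(-194) = -194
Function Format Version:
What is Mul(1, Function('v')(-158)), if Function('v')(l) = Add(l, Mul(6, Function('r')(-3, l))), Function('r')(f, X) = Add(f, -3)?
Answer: -194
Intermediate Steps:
Function('r')(f, X) = Add(-3, f)
Function('v')(l) = Add(-36, l) (Function('v')(l) = Add(l, Mul(6, Add(-3, -3))) = Add(l, Mul(6, -6)) = Add(l, -36) = Add(-36, l))
Mul(1, Function('v')(-158)) = Mul(1, Add(-36, -158)) = Mul(1, -194) = -194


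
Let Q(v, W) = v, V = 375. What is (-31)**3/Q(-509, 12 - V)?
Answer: 29791/509 ≈ 58.529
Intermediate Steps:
(-31)**3/Q(-509, 12 - V) = (-31)**3/(-509) = -29791*(-1/509) = 29791/509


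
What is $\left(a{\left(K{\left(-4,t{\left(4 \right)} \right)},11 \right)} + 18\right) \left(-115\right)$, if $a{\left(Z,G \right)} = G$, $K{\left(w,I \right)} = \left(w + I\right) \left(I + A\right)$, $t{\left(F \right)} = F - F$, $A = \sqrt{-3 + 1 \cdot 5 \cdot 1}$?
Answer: $-3335$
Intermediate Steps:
$A = \sqrt{2}$ ($A = \sqrt{-3 + 5 \cdot 1} = \sqrt{-3 + 5} = \sqrt{2} \approx 1.4142$)
$t{\left(F \right)} = 0$
$K{\left(w,I \right)} = \left(I + w\right) \left(I + \sqrt{2}\right)$ ($K{\left(w,I \right)} = \left(w + I\right) \left(I + \sqrt{2}\right) = \left(I + w\right) \left(I + \sqrt{2}\right)$)
$\left(a{\left(K{\left(-4,t{\left(4 \right)} \right)},11 \right)} + 18\right) \left(-115\right) = \left(11 + 18\right) \left(-115\right) = 29 \left(-115\right) = -3335$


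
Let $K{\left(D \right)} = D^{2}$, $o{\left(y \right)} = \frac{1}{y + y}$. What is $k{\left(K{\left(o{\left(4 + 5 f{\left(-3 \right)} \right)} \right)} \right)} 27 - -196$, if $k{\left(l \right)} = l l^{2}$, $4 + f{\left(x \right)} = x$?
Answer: $\frac{11132846174491}{56800235584} \approx 196.0$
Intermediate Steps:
$f{\left(x \right)} = -4 + x$
$o{\left(y \right)} = \frac{1}{2 y}$
$k{\left(l \right)} = l^{3}$
$k{\left(K{\left(o{\left(4 + 5 f{\left(-3 \right)} \right)} \right)} \right)} 27 - -196 = \left(\left(\frac{1}{2 \left(4 + 5 \left(-4 - 3\right)\right)}\right)^{2}\right)^{3} \cdot 27 - -196 = \left(\left(\frac{1}{2 \left(4 + 5 \left(-7\right)\right)}\right)^{2}\right)^{3} \cdot 27 + 196 = \left(\left(\frac{1}{2 \left(4 - 35\right)}\right)^{2}\right)^{3} \cdot 27 + 196 = \left(\left(\frac{1}{2 \left(-31\right)}\right)^{2}\right)^{3} \cdot 27 + 196 = \left(\left(\frac{1}{2} \left(- \frac{1}{31}\right)\right)^{2}\right)^{3} \cdot 27 + 196 = \left(\left(- \frac{1}{62}\right)^{2}\right)^{3} \cdot 27 + 196 = \left(\frac{1}{3844}\right)^{3} \cdot 27 + 196 = \frac{1}{56800235584} \cdot 27 + 196 = \frac{27}{56800235584} + 196 = \frac{11132846174491}{56800235584}$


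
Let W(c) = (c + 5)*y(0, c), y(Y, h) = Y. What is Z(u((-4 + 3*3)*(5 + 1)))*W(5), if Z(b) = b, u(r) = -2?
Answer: 0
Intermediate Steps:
W(c) = 0 (W(c) = (c + 5)*0 = (5 + c)*0 = 0)
Z(u((-4 + 3*3)*(5 + 1)))*W(5) = -2*0 = 0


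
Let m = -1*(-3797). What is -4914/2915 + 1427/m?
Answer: -14498753/11068255 ≈ -1.3099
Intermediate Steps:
m = 3797
-4914/2915 + 1427/m = -4914/2915 + 1427/3797 = -14498753/11068255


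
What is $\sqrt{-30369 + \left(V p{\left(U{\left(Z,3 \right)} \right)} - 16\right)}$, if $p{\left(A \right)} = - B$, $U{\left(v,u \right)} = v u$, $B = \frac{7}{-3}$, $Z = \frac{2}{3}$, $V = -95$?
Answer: $\frac{2 i \sqrt{68865}}{3} \approx 174.95 i$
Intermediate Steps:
$Z = \frac{2}{3}$ ($Z = 2 \cdot \frac{1}{3} = \frac{2}{3} \approx 0.66667$)
$B = - \frac{7}{3}$ ($B = 7 \left(- \frac{1}{3}\right) = - \frac{7}{3} \approx -2.3333$)
$U{\left(v,u \right)} = u v$
$p{\left(A \right)} = \frac{7}{3}$ ($p{\left(A \right)} = \left(-1\right) \left(- \frac{7}{3}\right) = \frac{7}{3}$)
$\sqrt{-30369 + \left(V p{\left(U{\left(Z,3 \right)} \right)} - 16\right)} = \sqrt{-30369 - \frac{713}{3}} = \sqrt{- \frac{91820}{3}} = \frac{2 i \sqrt{68865}}{3}$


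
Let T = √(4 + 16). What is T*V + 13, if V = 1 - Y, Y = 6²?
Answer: 13 - 70*√5 ≈ -143.52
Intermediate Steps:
Y = 36
V = -35 (V = 1 - 1*36 = 1 - 36 = -35)
T = 2*√5 (T = √20 = 2*√5 ≈ 4.4721)
T*V + 13 = (2*√5)*(-35) + 13 = -70*√5 + 13 = 13 - 70*√5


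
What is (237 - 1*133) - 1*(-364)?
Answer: 468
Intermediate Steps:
(237 - 1*133) - 1*(-364) = (237 - 133) + 364 = 104 + 364 = 468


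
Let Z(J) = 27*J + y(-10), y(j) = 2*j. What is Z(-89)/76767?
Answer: -2423/76767 ≈ -0.031563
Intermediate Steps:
Z(J) = -20 + 27*J (Z(J) = 27*J + 2*(-10) = 27*J - 20 = -20 + 27*J)
Z(-89)/76767 = (-20 + 27*(-89))/76767 = (-20 - 2403)*(1/76767) = -2423*1/76767 = -2423/76767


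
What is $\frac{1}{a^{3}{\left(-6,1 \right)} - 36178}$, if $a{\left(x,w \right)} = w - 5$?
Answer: $- \frac{1}{36242} \approx -2.7592 \cdot 10^{-5}$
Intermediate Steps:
$a{\left(x,w \right)} = -5 + w$
$\frac{1}{a^{3}{\left(-6,1 \right)} - 36178} = \frac{1}{\left(-5 + 1\right)^{3} - 36178} = \frac{1}{\left(-4\right)^{3} - 36178} = \frac{1}{-64 - 36178} = \frac{1}{-36242} = - \frac{1}{36242}$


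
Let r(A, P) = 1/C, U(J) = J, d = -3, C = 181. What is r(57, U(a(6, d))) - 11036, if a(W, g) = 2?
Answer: -1997515/181 ≈ -11036.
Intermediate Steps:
r(A, P) = 1/181
r(57, U(a(6, d))) - 11036 = 1/181 - 11036 = -1997515/181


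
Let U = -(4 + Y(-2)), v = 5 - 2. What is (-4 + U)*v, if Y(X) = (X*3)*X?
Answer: -60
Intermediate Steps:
Y(X) = 3*X**2 (Y(X) = (3*X)*X = 3*X**2)
v = 3
U = -16 (U = -(4 + 3*(-2)**2) = -(4 + 3*4) = -(4 + 12) = -1*16 = -16)
(-4 + U)*v = (-4 - 16)*3 = -20*3 = -60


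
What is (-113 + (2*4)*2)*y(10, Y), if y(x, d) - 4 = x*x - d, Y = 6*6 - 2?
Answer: -6790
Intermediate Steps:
Y = 34 (Y = 36 - 2 = 34)
y(x, d) = 4 + x² - d (y(x, d) = 4 + (x*x - d) = 4 + (x² - d) = 4 + x² - d)
(-113 + (2*4)*2)*y(10, Y) = (-113 + (2*4)*2)*(4 + 10² - 1*34) = (-113 + 8*2)*(4 + 100 - 34) = (-113 + 16)*70 = -97*70 = -6790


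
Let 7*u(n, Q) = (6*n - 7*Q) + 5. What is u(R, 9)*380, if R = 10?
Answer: 760/7 ≈ 108.57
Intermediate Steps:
u(n, Q) = 5/7 - Q + 6*n/7 (u(n, Q) = ((6*n - 7*Q) + 5)/7 = ((-7*Q + 6*n) + 5)/7 = (5 - 7*Q + 6*n)/7 = 5/7 - Q + 6*n/7)
u(R, 9)*380 = (5/7 - 1*9 + (6/7)*10)*380 = (5/7 - 9 + 60/7)*380 = (2/7)*380 = 760/7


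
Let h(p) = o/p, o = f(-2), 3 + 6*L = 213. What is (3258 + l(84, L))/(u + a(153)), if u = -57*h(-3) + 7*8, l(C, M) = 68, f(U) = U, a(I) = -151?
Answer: -3326/133 ≈ -25.008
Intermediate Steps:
L = 35 (L = -½ + (⅙)*213 = -½ + 71/2 = 35)
o = -2
h(p) = -2/p
u = 18 (u = -(-114)/(-3) + 7*8 = -(-114)*(-1)/3 + 56 = -57*⅔ + 56 = -38 + 56 = 18)
(3258 + l(84, L))/(u + a(153)) = (3258 + 68)/(18 - 151) = 3326/(-133) = 3326*(-1/133) = -3326/133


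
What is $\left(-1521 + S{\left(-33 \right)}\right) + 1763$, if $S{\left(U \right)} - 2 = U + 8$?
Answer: $219$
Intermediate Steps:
$S{\left(U \right)} = 10 + U$ ($S{\left(U \right)} = 2 + \left(U + 8\right) = 2 + \left(8 + U\right) = 10 + U$)
$\left(-1521 + S{\left(-33 \right)}\right) + 1763 = \left(-1521 + \left(10 - 33\right)\right) + 1763 = \left(-1521 - 23\right) + 1763 = -1544 + 1763 = 219$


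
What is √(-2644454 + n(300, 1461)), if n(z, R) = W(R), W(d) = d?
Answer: I*√2642993 ≈ 1625.7*I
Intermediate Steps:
n(z, R) = R
√(-2644454 + n(300, 1461)) = √(-2644454 + 1461) = √(-2642993) = I*√2642993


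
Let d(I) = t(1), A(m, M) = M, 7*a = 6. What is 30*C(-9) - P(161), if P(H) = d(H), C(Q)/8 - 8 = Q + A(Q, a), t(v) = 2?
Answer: -254/7 ≈ -36.286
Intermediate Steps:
a = 6/7 (a = (1/7)*6 = 6/7 ≈ 0.85714)
d(I) = 2
C(Q) = 496/7 + 8*Q (C(Q) = 64 + 8*(Q + 6/7) = 64 + 8*(6/7 + Q) = 64 + (48/7 + 8*Q) = 496/7 + 8*Q)
P(H) = 2
30*C(-9) - P(161) = 30*(496/7 + 8*(-9)) - 1*2 = 30*(496/7 - 72) - 2 = 30*(-8/7) - 2 = -240/7 - 2 = -254/7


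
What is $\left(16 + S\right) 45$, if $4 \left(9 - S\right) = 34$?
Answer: $\frac{1485}{2} \approx 742.5$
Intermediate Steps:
$S = \frac{1}{2}$ ($S = 9 - \frac{17}{2} = \frac{1}{2} \approx 0.5$)
$\left(16 + S\right) 45 = \left(16 + \frac{1}{2}\right) 45 = \frac{33}{2} \cdot 45 = \frac{1485}{2}$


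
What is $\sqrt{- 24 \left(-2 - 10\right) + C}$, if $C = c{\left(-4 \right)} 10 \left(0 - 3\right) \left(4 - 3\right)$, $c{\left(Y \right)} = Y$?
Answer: $2 \sqrt{102} \approx 20.199$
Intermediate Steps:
$C = 120$ ($C = - 4 \cdot 10 \left(0 - 3\right) \left(4 - 3\right) = - 4 \cdot 10 \left(\left(-3\right) 1\right) = - 4 \cdot 10 \left(-3\right) = \left(-4\right) \left(-30\right) = 120$)
$\sqrt{- 24 \left(-2 - 10\right) + C} = \sqrt{- 24 \left(-2 - 10\right) + 120} = \sqrt{\left(-24\right) \left(-12\right) + 120} = \sqrt{288 + 120} = \sqrt{408} = 2 \sqrt{102}$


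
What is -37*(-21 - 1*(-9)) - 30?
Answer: 414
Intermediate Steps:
-37*(-21 - 1*(-9)) - 30 = -37*(-21 + 9) - 30 = -37*(-12) - 30 = 444 - 30 = 414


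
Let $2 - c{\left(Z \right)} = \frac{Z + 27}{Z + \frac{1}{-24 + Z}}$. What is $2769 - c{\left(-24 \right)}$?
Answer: $\frac{3190207}{1153} \approx 2766.9$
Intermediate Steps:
$c{\left(Z \right)} = 2 - \frac{27 + Z}{Z + \frac{1}{-24 + Z}}$ ($c{\left(Z \right)} = 2 - \frac{Z + 27}{Z + \frac{1}{-24 + Z}} = 2 - \frac{27 + Z}{Z + \frac{1}{-24 + Z}}$)
$2769 - c{\left(-24 \right)} = 2769 - \frac{650 + \left(-24\right)^{2} - -1224}{1 + \left(-24\right)^{2} - -576} = 2769 - \frac{650 + 576 + 1224}{1 + 576 + 576} = 2769 - \frac{1}{1153} \cdot 2450 = 2769 - \frac{2450}{1153} = \frac{3190207}{1153}$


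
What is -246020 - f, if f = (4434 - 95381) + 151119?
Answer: -306192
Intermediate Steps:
f = 60172 (f = -90947 + 151119 = 60172)
-246020 - f = -246020 - 1*60172 = -246020 - 60172 = -306192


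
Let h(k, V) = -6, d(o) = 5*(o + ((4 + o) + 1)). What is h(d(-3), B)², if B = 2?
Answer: 36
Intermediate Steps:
d(o) = 25 + 10*o (d(o) = 5*(o + (5 + o)) = 5*(5 + 2*o) = 25 + 10*o)
h(d(-3), B)² = (-6)² = 36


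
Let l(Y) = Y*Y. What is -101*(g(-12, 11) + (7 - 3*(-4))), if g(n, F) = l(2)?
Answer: -2323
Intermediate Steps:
l(Y) = Y²
g(n, F) = 4 (g(n, F) = 2² = 4)
-101*(g(-12, 11) + (7 - 3*(-4))) = -101*(4 + (7 - 3*(-4))) = -101*(4 + (7 + 12)) = -101*(4 + 19) = -101*23 = -2323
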